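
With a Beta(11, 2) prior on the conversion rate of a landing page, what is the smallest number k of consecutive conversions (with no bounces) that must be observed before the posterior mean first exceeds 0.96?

k = 38

After k conversions and 0 bounces the posterior is Beta(11+k, 2), with mean (11+k)/(11+2+k).
Set (11+k)/(13+k) > 0.96 and solve: k > (0.96·13 − 11)/(1 − 0.96) = 37.000.
The smallest integer exceeding 37.000 is 38, and checking k=38: (49)/(51) = 0.9608 > 0.96.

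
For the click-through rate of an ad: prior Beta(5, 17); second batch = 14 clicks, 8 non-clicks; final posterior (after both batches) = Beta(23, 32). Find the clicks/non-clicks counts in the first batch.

4 clicks and 7 non-clicks

Sequential conjugate updates are equivalent to a single update on the pooled data, so total successes = posterior α − prior α and total failures = posterior β − prior β.
Total across both batches: 23−5=18 clicks, 32−17=15 non-clicks.
Subtract the second batch: 18−14=4 clicks and 15−8=7 non-clicks.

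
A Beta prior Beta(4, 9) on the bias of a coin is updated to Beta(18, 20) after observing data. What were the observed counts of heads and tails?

14 heads and 11 tails

Beta is conjugate to the binomial likelihood: posterior = Beta(a+s, b+f).
So s = 18 − 4 = 14 and f = 20 − 9 = 11.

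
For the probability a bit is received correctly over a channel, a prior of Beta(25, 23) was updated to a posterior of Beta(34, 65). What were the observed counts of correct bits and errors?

Beta is conjugate to the binomial likelihood: posterior = Beta(a+s, b+f).
Match parameters: s=34−25=9, f=65−23=42.

9 correct bits and 42 errors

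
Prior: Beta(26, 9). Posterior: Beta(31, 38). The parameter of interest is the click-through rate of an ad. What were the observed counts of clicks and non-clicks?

5 clicks and 29 non-clicks

Beta is conjugate to the binomial likelihood: posterior = Beta(a+s, b+f).
So s = 31 − 26 = 5 and f = 38 − 9 = 29.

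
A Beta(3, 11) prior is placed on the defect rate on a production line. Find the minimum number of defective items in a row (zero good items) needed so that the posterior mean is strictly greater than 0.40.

After k defective items and 0 good items the posterior is Beta(3+k, 11), with mean (3+k)/(3+11+k).
Set (3+k)/(14+k) > 0.40 and solve: k > (0.40·14 − 3)/(1 − 0.40) = 4.333.
The smallest integer exceeding 4.333 is 5, and checking k=5: (8)/(19) = 0.4211 > 0.40.

k = 5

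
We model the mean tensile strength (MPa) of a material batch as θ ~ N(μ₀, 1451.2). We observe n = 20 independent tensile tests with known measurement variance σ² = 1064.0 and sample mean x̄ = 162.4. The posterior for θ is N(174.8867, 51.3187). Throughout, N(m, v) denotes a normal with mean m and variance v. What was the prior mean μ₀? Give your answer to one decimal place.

The posterior mean is a precision-weighted average: μ_n = (τ₀μ₀ + τ_data·x̄)/(τ₀+τ_data), with τ₀=1/σ₀² and τ_data=n/σ².
Here τ₀ = 1/1451.2 = 0.000689 and τ_data = 20/1064.0 = 0.018797, so τ_n = 0.019486.
Rearranging for μ₀: μ₀ = (μ_n·τ_n − τ_data·x̄)/τ₀ = (174.8867·0.019486 − 0.018797·162.4) / 0.000689 = 0.355209/0.000689 ≈ 515.5.

μ₀ = 515.5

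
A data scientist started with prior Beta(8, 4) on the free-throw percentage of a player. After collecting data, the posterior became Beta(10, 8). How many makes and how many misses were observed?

A Beta(a, b) prior with s successes and f failures in binomial data gives a Beta(a+s, b+f) posterior.
Match parameters: s=10−8=2, f=8−4=4.

2 makes and 4 misses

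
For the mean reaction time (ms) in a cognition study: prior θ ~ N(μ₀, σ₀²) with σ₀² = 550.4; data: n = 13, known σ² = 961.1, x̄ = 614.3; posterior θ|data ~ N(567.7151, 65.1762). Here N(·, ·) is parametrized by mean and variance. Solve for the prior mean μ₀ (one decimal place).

μ₀ = 220.9

The posterior mean is a precision-weighted average: μ_n = (τ₀μ₀ + τ_data·x̄)/(τ₀+τ_data), with τ₀=1/σ₀² and τ_data=n/σ².
Here τ₀ = 1/550.4 = 0.001817 and τ_data = 13/961.1 = 0.013526, so τ_n = 0.015343.
Rearranging for μ₀: μ₀ = (μ_n·τ_n − τ_data·x̄)/τ₀ = (567.7151·0.015343 − 0.013526·614.3) / 0.001817 = 0.401431/0.001817 ≈ 220.9.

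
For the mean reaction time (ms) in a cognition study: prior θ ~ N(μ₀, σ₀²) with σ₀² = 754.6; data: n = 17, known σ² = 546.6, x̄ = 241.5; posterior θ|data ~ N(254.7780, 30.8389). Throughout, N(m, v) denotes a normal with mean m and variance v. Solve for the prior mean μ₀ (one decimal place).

The posterior mean is a precision-weighted average: μ_n = (τ₀μ₀ + τ_data·x̄)/(τ₀+τ_data), with τ₀=1/σ₀² and τ_data=n/σ².
Here τ₀ = 1/754.6 = 0.001325 and τ_data = 17/546.6 = 0.031101, so τ_n = 0.032426.
Rearranging for μ₀: μ₀ = (μ_n·τ_n − τ_data·x̄)/τ₀ = (254.7780·0.032426 − 0.031101·241.5) / 0.001325 = 0.750540/0.001325 ≈ 566.4.

μ₀ = 566.4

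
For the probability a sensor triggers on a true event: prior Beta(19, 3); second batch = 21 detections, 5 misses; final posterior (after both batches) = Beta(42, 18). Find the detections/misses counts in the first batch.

2 detections and 10 misses

Sequential conjugate updates are equivalent to a single update on the pooled data, so total successes = posterior α − prior α and total failures = posterior β − prior β.
Total across both batches: 42−19=23 detections, 18−3=15 misses.
Subtract the second batch: 23−21=2 detections and 15−5=10 misses.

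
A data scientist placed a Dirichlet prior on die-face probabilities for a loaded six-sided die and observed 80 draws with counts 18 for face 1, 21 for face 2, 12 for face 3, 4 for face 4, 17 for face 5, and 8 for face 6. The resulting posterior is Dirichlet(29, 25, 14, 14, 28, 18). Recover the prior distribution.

Dirichlet(11, 4, 2, 10, 11, 10)

For a Dirichlet(α) prior with multinomial counts c, the posterior is Dirichlet(α + c) componentwise.
Subtract each count from the matching posterior parameter: 29−18=11, 25−21=4, 14−12=2, 14−4=10, 28−17=11, 18−8=10.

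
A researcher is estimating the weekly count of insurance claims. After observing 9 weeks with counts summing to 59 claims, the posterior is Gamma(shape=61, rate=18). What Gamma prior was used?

Gamma(shape=2, rate=9)

A Gamma(α, β) prior (rate parametrization) on a Poisson rate with n observations summing to S gives posterior Gamma(α+S, β+n).
So α = 61 − 59 = 2 and β = 18 − 9 = 9.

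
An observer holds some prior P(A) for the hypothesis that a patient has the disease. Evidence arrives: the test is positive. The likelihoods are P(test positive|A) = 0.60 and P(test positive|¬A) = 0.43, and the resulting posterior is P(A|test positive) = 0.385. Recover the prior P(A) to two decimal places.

P(A) = 0.31

In odds form, posterior odds = prior odds × likelihood ratio, so prior odds = posterior odds ÷ LR.
Posterior odds = 0.385/(1−0.385) = 0.6260. LR = 0.60/0.43 = 1.3953.
Prior odds = 0.6260/1.3953 = 0.4486, so P(A) = 0.4486/(1+0.4486) ≈ 0.31.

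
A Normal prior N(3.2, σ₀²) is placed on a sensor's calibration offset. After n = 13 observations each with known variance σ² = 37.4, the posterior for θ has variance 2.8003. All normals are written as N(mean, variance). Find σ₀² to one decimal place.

σ₀² = 105.1

Posterior precision equals prior precision plus data precision: 1/σ_n² = 1/σ₀² + n/σ².
So 1/σ₀² = 1/2.8003 − 13/37.4 = 0.357105 − 0.347594 = 0.009511.
Hence σ₀² = 1/0.009511 ≈ 105.1.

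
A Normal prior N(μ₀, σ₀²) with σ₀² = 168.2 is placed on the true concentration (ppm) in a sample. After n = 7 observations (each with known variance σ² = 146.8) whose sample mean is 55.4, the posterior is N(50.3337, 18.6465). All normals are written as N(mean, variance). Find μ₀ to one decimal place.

μ₀ = 9.7

The posterior mean is a precision-weighted average: μ_n = (τ₀μ₀ + τ_data·x̄)/(τ₀+τ_data), with τ₀=1/σ₀² and τ_data=n/σ².
Here τ₀ = 1/168.2 = 0.005945 and τ_data = 7/146.8 = 0.047684, so τ_n = 0.053629.
Rearranging for μ₀: μ₀ = (μ_n·τ_n − τ_data·x̄)/τ₀ = (50.3337·0.053629 − 0.047684·55.4) / 0.005945 = 0.057652/0.005945 ≈ 9.7.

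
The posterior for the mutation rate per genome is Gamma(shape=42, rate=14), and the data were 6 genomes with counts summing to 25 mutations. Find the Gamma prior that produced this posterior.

Gamma(shape=17, rate=8)

Gamma–Poisson conjugacy: posterior shape = α + Σxᵢ, posterior rate = β + n.
So α = 42 − 25 = 17 and β = 14 − 6 = 8.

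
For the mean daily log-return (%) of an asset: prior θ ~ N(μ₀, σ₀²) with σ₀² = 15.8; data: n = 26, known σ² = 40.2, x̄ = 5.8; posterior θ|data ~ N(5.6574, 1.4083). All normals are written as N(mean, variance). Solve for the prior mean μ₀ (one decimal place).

The posterior mean is a precision-weighted average: μ_n = (τ₀μ₀ + τ_data·x̄)/(τ₀+τ_data), with τ₀=1/σ₀² and τ_data=n/σ².
Here τ₀ = 1/15.8 = 0.063291 and τ_data = 26/40.2 = 0.646766, so τ_n = 0.710057.
Rearranging for μ₀: μ₀ = (μ_n·τ_n − τ_data·x̄)/τ₀ = (5.6574·0.710057 − 0.646766·5.8) / 0.063291 = 0.265834/0.063291 ≈ 4.2.

μ₀ = 4.2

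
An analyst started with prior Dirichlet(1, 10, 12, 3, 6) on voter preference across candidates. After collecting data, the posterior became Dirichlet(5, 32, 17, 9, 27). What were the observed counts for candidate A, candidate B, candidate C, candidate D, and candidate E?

For a Dirichlet(α) prior with multinomial counts c, the posterior is Dirichlet(α + c) componentwise.
Counts are posterior − prior componentwise: 5−1=4, 32−10=22, 17−12=5, 9−3=6, 27−6=21.

counts (4, 22, 5, 6, 21)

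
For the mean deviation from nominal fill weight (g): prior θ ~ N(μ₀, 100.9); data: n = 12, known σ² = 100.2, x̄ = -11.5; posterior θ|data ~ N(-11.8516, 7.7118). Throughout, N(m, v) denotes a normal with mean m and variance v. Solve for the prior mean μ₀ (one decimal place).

μ₀ = -16.1

The posterior mean is a precision-weighted average: μ_n = (τ₀μ₀ + τ_data·x̄)/(τ₀+τ_data), with τ₀=1/σ₀² and τ_data=n/σ².
Here τ₀ = 1/100.9 = 0.009911 and τ_data = 12/100.2 = 0.119760, so τ_n = 0.129671.
Rearranging for μ₀: μ₀ = (μ_n·τ_n − τ_data·x̄)/τ₀ = (-11.8516·0.129671 − 0.119760·-11.5) / 0.009911 = -0.159569/0.009911 ≈ -16.1.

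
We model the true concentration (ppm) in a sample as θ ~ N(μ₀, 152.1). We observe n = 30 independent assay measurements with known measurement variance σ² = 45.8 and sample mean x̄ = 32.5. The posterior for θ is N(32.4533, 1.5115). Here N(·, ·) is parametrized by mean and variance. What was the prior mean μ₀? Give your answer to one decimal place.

The posterior mean is a precision-weighted average: μ_n = (τ₀μ₀ + τ_data·x̄)/(τ₀+τ_data), with τ₀=1/σ₀² and τ_data=n/σ².
Here τ₀ = 1/152.1 = 0.006575 and τ_data = 30/45.8 = 0.655022, so τ_n = 0.661597.
Rearranging for μ₀: μ₀ = (μ_n·τ_n − τ_data·x̄)/τ₀ = (32.4533·0.661597 − 0.655022·32.5) / 0.006575 = 0.182791/0.006575 ≈ 27.8.

μ₀ = 27.8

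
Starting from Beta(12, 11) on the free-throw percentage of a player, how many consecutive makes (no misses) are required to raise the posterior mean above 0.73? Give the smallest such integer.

k = 18

After k makes and 0 misses the posterior is Beta(12+k, 11), with mean (12+k)/(12+11+k).
Set (12+k)/(23+k) > 0.73 and solve: k > (0.73·23 − 12)/(1 − 0.73) = 17.741.
The smallest integer exceeding 17.741 is 18, and checking k=18: (30)/(41) = 0.7317 > 0.73.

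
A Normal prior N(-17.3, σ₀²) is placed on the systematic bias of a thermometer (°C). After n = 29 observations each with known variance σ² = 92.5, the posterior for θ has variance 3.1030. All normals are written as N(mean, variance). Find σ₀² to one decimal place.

For the Normal–Normal model with known σ², precisions add: τ_n = τ₀ + n/σ².
So 1/σ₀² = 1/3.1030 − 29/92.5 = 0.322269 − 0.313514 = 0.008755.
Hence σ₀² = 1/0.008755 ≈ 114.2.

σ₀² = 114.2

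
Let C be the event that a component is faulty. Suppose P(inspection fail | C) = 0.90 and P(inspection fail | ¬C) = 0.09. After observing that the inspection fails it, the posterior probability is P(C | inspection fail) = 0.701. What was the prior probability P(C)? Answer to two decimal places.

Bayes' rule in odds form gives O(C|E) = O(C)·[P(E|C)/P(E|¬C)], hence O(C) = O(C|E)/LR.
Posterior odds = 0.701/(1−0.701) = 2.3445. LR = 0.90/0.09 = 10.0000.
Prior odds = 2.3445/10.0000 = 0.2344, so P(C) = 0.2344/(1+0.2344) ≈ 0.19.

P(C) = 0.19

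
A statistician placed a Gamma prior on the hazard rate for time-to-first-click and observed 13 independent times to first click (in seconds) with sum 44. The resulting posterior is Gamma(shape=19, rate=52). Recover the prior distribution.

Gamma(shape=6, rate=8)

For an exponential likelihood with a Gamma(α, β) prior on the rate, n observations with total T give posterior Gamma(α+n, β+T).
So α = 19 − 13 = 6 and β = 52 − 44 = 8.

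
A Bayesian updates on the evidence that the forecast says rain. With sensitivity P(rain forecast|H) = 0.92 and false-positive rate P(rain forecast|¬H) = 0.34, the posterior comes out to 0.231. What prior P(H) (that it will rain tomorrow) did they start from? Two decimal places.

Bayes' rule in odds form gives O(H|E) = O(H)·[P(E|H)/P(E|¬H)], hence O(H) = O(H|E)/LR.
Posterior odds = 0.231/(1−0.231) = 0.3004. LR = 0.92/0.34 = 2.7059.
Prior odds = 0.3004/2.7059 = 0.1110, so P(H) = 0.1110/(1+0.1110) ≈ 0.10.

P(H) = 0.10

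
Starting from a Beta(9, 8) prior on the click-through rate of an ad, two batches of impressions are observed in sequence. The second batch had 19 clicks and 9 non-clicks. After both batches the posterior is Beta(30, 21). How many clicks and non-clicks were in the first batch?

2 clicks and 4 non-clicks

Because Beta–binomial updating is additive in the counts, the combined data contributed (α_post−α_prior, β_post−β_prior) successes and failures.
Total across both batches: 30−9=21 clicks, 21−8=13 non-clicks.
Subtract the second batch: 21−19=2 clicks and 13−9=4 non-clicks.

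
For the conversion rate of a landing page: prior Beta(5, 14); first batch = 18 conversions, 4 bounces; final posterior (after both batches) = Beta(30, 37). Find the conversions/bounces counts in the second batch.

Sequential conjugate updates are equivalent to a single update on the pooled data, so total successes = posterior α − prior α and total failures = posterior β − prior β.
Total across both batches: 30−5=25 conversions, 37−14=23 bounces.
Subtract the first batch: 25−18=7 conversions and 23−4=19 bounces.

7 conversions and 19 bounces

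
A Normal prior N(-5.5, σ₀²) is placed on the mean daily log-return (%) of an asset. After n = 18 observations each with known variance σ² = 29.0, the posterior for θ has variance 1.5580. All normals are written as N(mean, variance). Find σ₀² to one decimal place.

σ₀² = 47.3

Posterior precision equals prior precision plus data precision: 1/σ_n² = 1/σ₀² + n/σ².
So 1/σ₀² = 1/1.5580 − 18/29.0 = 0.641849 − 0.620690 = 0.021159.
Hence σ₀² = 1/0.021159 ≈ 47.3.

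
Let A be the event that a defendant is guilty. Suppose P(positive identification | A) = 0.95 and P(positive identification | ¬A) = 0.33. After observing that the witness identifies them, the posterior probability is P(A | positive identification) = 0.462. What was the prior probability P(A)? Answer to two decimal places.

P(A) = 0.23

In odds form, posterior odds = prior odds × likelihood ratio, so prior odds = posterior odds ÷ LR.
Posterior odds = 0.462/(1−0.462) = 0.8587. LR = 0.95/0.33 = 2.8788.
Prior odds = 0.8587/2.8788 = 0.2983, so P(A) = 0.2983/(1+0.2983) ≈ 0.23.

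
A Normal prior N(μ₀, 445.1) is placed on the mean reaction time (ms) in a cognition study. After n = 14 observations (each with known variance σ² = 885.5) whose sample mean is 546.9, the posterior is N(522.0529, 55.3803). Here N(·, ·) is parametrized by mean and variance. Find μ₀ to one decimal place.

The posterior mean is a precision-weighted average: μ_n = (τ₀μ₀ + τ_data·x̄)/(τ₀+τ_data), with τ₀=1/σ₀² and τ_data=n/σ².
Here τ₀ = 1/445.1 = 0.002247 and τ_data = 14/885.5 = 0.015810, so τ_n = 0.018057.
Rearranging for μ₀: μ₀ = (μ_n·τ_n − τ_data·x̄)/τ₀ = (522.0529·0.018057 − 0.015810·546.9) / 0.002247 = 0.780220/0.002247 ≈ 347.2.

μ₀ = 347.2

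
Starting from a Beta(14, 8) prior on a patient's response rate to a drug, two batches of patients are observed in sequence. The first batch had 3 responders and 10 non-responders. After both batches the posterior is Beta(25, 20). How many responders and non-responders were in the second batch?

Sequential conjugate updates are equivalent to a single update on the pooled data, so total successes = posterior α − prior α and total failures = posterior β − prior β.
Total across both batches: 25−14=11 responders, 20−8=12 non-responders.
Subtract the first batch: 11−3=8 responders and 12−10=2 non-responders.

8 responders and 2 non-responders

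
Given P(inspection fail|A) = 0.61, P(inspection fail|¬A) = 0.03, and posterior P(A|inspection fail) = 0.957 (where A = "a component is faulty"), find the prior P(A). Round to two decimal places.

In odds form, posterior odds = prior odds × likelihood ratio, so prior odds = posterior odds ÷ LR.
Posterior odds = 0.957/(1−0.957) = 22.2558. LR = 0.61/0.03 = 20.3333.
Prior odds = 22.2558/20.3333 = 1.0945, so P(A) = 1.0945/(1+1.0945) ≈ 0.52.

P(A) = 0.52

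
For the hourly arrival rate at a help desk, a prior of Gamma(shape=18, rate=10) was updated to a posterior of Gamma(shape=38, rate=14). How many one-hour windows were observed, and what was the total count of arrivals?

n = 4 one-hour windows with total 20 arrivals

A Gamma(α, β) prior (rate parametrization) on a Poisson rate with n observations summing to S gives posterior Gamma(α+S, β+n).
Matching: Σxᵢ = 38 − 18 = 20 and n = 14 − 10 = 4.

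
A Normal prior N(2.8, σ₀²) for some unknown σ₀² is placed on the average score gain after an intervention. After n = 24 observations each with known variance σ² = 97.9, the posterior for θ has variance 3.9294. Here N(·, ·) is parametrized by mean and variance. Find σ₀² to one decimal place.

σ₀² = 107.0

Posterior precision equals prior precision plus data precision: 1/σ_n² = 1/σ₀² + n/σ².
So 1/σ₀² = 1/3.9294 − 24/97.9 = 0.254492 − 0.245148 = 0.009344.
Hence σ₀² = 1/0.009344 ≈ 107.0.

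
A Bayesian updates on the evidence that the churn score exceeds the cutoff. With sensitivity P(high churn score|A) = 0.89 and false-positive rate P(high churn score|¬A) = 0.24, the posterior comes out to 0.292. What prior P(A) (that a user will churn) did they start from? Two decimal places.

Bayes' rule in odds form gives O(A|E) = O(A)·[P(E|A)/P(E|¬A)], hence O(A) = O(A|E)/LR.
Posterior odds = 0.292/(1−0.292) = 0.4124. LR = 0.89/0.24 = 3.7083.
Prior odds = 0.4124/3.7083 = 0.1112, so P(A) = 0.1112/(1+0.1112) ≈ 0.10.

P(A) = 0.10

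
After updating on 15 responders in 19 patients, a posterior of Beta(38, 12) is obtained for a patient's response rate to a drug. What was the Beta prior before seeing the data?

A Beta(α, β) prior with s successes and f failures in binomial data gives a Beta(α+s, β+f) posterior.
So α = 38 − 15 = 23 and β = 12 − 4 = 8.

Beta(23, 8)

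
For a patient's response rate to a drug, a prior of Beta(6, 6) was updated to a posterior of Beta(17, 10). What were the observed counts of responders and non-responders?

A Beta(α, β) prior with s successes and f failures in binomial data gives a Beta(α+s, β+f) posterior.
So s = 17 − 6 = 11 and f = 10 − 6 = 4.

11 responders and 4 non-responders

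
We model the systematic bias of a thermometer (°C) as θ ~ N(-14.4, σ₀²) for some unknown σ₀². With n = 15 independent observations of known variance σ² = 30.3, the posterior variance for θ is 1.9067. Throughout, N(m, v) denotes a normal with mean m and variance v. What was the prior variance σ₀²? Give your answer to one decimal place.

Posterior precision equals prior precision plus data precision: 1/σ_n² = 1/σ₀² + n/σ².
So 1/σ₀² = 1/1.9067 − 15/30.3 = 0.524466 − 0.495050 = 0.029416.
Hence σ₀² = 1/0.029416 ≈ 34.0.

σ₀² = 34.0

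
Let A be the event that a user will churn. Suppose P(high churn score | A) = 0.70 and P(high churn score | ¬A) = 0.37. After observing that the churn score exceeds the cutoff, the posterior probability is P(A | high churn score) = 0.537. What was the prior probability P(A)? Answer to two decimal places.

Bayes' rule in odds form gives O(A|E) = O(A)·[P(E|A)/P(E|¬A)], hence O(A) = O(A|E)/LR.
Posterior odds = 0.537/(1−0.537) = 1.1598. LR = 0.70/0.37 = 1.8919.
Prior odds = 1.1598/1.8919 = 0.6130, so P(A) = 0.6130/(1+0.6130) ≈ 0.38.

P(A) = 0.38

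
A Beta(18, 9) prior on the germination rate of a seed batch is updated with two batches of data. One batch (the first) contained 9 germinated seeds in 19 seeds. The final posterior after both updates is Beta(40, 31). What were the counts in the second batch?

13 germinated seeds and 12 non-germinating seeds

Because Beta–binomial updating is additive in the counts, the combined data contributed (α_post−α_prior, β_post−β_prior) successes and failures.
Total across both batches: 40−18=22 germinated seeds, 31−9=22 non-germinating seeds.
Subtract the first batch: 22−9=13 germinated seeds and 22−10=12 non-germinating seeds.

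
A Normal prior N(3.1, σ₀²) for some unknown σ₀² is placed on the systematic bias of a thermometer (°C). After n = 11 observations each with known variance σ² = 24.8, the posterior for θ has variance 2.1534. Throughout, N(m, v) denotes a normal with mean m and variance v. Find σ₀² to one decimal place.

Posterior precision equals prior precision plus data precision: 1/σ_n² = 1/σ₀² + n/σ².
So 1/σ₀² = 1/2.1534 − 11/24.8 = 0.464382 − 0.443548 = 0.020834.
Hence σ₀² = 1/0.020834 ≈ 48.0.

σ₀² = 48.0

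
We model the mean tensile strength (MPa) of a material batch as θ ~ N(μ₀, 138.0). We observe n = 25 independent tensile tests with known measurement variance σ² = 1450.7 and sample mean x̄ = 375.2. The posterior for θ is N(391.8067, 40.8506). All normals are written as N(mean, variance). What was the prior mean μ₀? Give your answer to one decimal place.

μ₀ = 431.3

The posterior mean is a precision-weighted average: μ_n = (τ₀μ₀ + τ_data·x̄)/(τ₀+τ_data), with τ₀=1/σ₀² and τ_data=n/σ².
Here τ₀ = 1/138.0 = 0.007246 and τ_data = 25/1450.7 = 0.017233, so τ_n = 0.024479.
Rearranging for μ₀: μ₀ = (μ_n·τ_n − τ_data·x̄)/τ₀ = (391.8067·0.024479 − 0.017233·375.2) / 0.007246 = 3.125215/0.007246 ≈ 431.3.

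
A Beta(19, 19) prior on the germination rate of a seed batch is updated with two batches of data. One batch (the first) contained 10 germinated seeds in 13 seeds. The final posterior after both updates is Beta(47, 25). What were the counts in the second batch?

Because Beta–binomial updating is additive in the counts, the combined data contributed (α_post−α_prior, β_post−β_prior) successes and failures.
Total across both batches: 47−19=28 germinated seeds, 25−19=6 non-germinating seeds.
Subtract the first batch: 28−10=18 germinated seeds and 6−3=3 non-germinating seeds.

18 germinated seeds and 3 non-germinating seeds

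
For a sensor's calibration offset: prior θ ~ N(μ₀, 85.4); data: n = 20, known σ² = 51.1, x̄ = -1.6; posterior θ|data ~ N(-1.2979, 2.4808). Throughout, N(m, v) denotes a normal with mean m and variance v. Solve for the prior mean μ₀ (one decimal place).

μ₀ = 8.8

With known observation variance, the Normal–Normal posterior has precision τ_n = τ₀ + n/σ² and mean μ_n = (τ₀μ₀ + (n/σ²)x̄)/τ_n.
Here τ₀ = 1/85.4 = 0.011710 and τ_data = 20/51.1 = 0.391389, so τ_n = 0.403099.
Rearranging for μ₀: μ₀ = (μ_n·τ_n − τ_data·x̄)/τ₀ = (-1.2979·0.403099 − 0.391389·-1.6) / 0.011710 = 0.103040/0.011710 ≈ 8.8.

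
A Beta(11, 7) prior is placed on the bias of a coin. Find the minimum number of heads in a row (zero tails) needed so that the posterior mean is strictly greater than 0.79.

After k heads and 0 tails the posterior is Beta(11+k, 7), with mean (11+k)/(11+7+k).
Set (11+k)/(18+k) > 0.79 and solve: k > (0.79·18 − 11)/(1 − 0.79) = 15.333.
The smallest integer exceeding 15.333 is 16, and checking k=16: (27)/(34) = 0.7941 > 0.79.

k = 16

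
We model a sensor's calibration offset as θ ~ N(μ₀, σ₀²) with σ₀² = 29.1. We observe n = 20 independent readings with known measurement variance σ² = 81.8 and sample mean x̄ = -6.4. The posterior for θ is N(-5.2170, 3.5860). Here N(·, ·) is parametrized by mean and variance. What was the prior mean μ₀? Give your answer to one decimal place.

μ₀ = 3.2

With known observation variance, the Normal–Normal posterior has precision τ_n = τ₀ + n/σ² and mean μ_n = (τ₀μ₀ + (n/σ²)x̄)/τ_n.
Here τ₀ = 1/29.1 = 0.034364 and τ_data = 20/81.8 = 0.244499, so τ_n = 0.278863.
Rearranging for μ₀: μ₀ = (μ_n·τ_n − τ_data·x̄)/τ₀ = (-5.2170·0.278863 − 0.244499·-6.4) / 0.034364 = 0.109965/0.034364 ≈ 3.2.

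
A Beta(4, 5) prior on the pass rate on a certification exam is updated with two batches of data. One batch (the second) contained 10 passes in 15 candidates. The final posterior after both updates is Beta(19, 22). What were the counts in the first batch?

Sequential conjugate updates are equivalent to a single update on the pooled data, so total successes = posterior α − prior α and total failures = posterior β − prior β.
Total across both batches: 19−4=15 passes, 22−5=17 failures.
Subtract the second batch: 15−10=5 passes and 17−5=12 failures.

5 passes and 12 failures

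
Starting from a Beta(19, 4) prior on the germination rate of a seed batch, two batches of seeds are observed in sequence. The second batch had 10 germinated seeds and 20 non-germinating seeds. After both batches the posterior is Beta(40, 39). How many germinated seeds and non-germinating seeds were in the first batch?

Because Beta–binomial updating is additive in the counts, the combined data contributed (α_post−α_prior, β_post−β_prior) successes and failures.
Total across both batches: 40−19=21 germinated seeds, 39−4=35 non-germinating seeds.
Subtract the second batch: 21−10=11 germinated seeds and 35−20=15 non-germinating seeds.

11 germinated seeds and 15 non-germinating seeds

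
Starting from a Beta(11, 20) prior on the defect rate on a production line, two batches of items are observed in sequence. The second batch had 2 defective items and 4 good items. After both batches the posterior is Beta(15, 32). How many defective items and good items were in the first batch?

Sequential conjugate updates are equivalent to a single update on the pooled data, so total successes = posterior α − prior α and total failures = posterior β − prior β.
Total across both batches: 15−11=4 defective items, 32−20=12 good items.
Subtract the second batch: 4−2=2 defective items and 12−4=8 good items.

2 defective items and 8 good items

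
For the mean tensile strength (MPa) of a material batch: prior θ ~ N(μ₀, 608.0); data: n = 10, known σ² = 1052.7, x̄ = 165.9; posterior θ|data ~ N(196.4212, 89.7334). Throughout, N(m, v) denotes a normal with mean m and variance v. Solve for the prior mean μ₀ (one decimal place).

With known observation variance, the Normal–Normal posterior has precision τ_n = τ₀ + n/σ² and mean μ_n = (τ₀μ₀ + (n/σ²)x̄)/τ_n.
Here τ₀ = 1/608.0 = 0.001645 and τ_data = 10/1052.7 = 0.009499, so τ_n = 0.011144.
Rearranging for μ₀: μ₀ = (μ_n·τ_n − τ_data·x̄)/τ₀ = (196.4212·0.011144 − 0.009499·165.9) / 0.001645 = 0.613034/0.001645 ≈ 372.7.

μ₀ = 372.7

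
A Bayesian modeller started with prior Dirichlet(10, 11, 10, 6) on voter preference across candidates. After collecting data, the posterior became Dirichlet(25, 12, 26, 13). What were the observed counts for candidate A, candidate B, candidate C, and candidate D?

For a Dirichlet(α) prior with multinomial counts c, the posterior is Dirichlet(α + c) componentwise.
Counts are posterior − prior componentwise: 25−10=15, 12−11=1, 26−10=16, 13−6=7.

counts (15, 1, 16, 7)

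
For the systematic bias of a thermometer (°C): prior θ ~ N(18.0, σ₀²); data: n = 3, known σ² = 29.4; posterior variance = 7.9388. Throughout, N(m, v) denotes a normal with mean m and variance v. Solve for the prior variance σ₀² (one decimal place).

Posterior precision equals prior precision plus data precision: 1/σ_n² = 1/σ₀² + n/σ².
So 1/σ₀² = 1/7.9388 − 3/29.4 = 0.125964 − 0.102041 = 0.023923.
Hence σ₀² = 1/0.023923 ≈ 41.8.

σ₀² = 41.8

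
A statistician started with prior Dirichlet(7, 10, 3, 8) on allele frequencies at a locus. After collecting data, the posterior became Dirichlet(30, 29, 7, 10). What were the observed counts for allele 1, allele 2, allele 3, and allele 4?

counts (23, 19, 4, 2)

For a Dirichlet(α) prior with multinomial counts c, the posterior is Dirichlet(α + c) componentwise.
Counts are posterior − prior componentwise: 30−7=23, 29−10=19, 7−3=4, 10−8=2.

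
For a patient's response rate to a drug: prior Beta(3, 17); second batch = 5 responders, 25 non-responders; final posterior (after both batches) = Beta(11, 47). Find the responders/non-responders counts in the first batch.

3 responders and 5 non-responders

Because Beta–binomial updating is additive in the counts, the combined data contributed (α_post−α_prior, β_post−β_prior) successes and failures.
Total across both batches: 11−3=8 responders, 47−17=30 non-responders.
Subtract the second batch: 8−5=3 responders and 30−25=5 non-responders.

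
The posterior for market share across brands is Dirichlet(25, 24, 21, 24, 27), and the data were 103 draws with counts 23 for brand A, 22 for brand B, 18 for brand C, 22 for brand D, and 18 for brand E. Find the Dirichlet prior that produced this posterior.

For a Dirichlet(α) prior with multinomial counts c, the posterior is Dirichlet(α + c) componentwise.
Subtract each count from the matching posterior parameter: 25−23=2, 24−22=2, 21−18=3, 24−22=2, 27−18=9.

Dirichlet(2, 2, 3, 2, 9)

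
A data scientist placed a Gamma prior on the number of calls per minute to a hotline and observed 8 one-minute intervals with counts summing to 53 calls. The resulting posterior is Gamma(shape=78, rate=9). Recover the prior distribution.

Gamma(shape=25, rate=1)

A Gamma(α, β) prior (rate parametrization) on a Poisson rate with n observations summing to S gives posterior Gamma(α+S, β+n).
So α = 78 − 53 = 25 and β = 9 − 8 = 1.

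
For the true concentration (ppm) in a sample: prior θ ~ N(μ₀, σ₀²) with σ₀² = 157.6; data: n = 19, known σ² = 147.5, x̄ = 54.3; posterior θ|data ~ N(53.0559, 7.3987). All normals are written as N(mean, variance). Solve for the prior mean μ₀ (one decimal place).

μ₀ = 27.8

With known observation variance, the Normal–Normal posterior has precision τ_n = τ₀ + n/σ² and mean μ_n = (τ₀μ₀ + (n/σ²)x̄)/τ_n.
Here τ₀ = 1/157.6 = 0.006345 and τ_data = 19/147.5 = 0.128814, so τ_n = 0.135159.
Rearranging for μ₀: μ₀ = (μ_n·τ_n − τ_data·x̄)/τ₀ = (53.0559·0.135159 − 0.128814·54.3) / 0.006345 = 0.176382/0.006345 ≈ 27.8.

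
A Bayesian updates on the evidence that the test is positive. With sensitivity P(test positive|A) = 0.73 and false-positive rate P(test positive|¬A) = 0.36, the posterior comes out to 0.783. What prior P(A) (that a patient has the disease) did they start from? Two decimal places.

P(A) = 0.64

In odds form, posterior odds = prior odds × likelihood ratio, so prior odds = posterior odds ÷ LR.
Posterior odds = 0.783/(1−0.783) = 3.6083. LR = 0.73/0.36 = 2.0278.
Prior odds = 3.6083/2.0278 = 1.7794, so P(A) = 1.7794/(1+1.7794) ≈ 0.64.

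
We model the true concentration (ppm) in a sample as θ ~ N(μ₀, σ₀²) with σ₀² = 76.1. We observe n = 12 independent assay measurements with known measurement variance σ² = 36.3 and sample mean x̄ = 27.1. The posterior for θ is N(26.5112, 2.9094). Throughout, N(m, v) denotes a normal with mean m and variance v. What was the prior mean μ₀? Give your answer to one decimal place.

The posterior mean is a precision-weighted average: μ_n = (τ₀μ₀ + τ_data·x̄)/(τ₀+τ_data), with τ₀=1/σ₀² and τ_data=n/σ².
Here τ₀ = 1/76.1 = 0.013141 and τ_data = 12/36.3 = 0.330579, so τ_n = 0.343720.
Rearranging for μ₀: μ₀ = (μ_n·τ_n − τ_data·x̄)/τ₀ = (26.5112·0.343720 − 0.330579·27.1) / 0.013141 = 0.153739/0.013141 ≈ 11.7.

μ₀ = 11.7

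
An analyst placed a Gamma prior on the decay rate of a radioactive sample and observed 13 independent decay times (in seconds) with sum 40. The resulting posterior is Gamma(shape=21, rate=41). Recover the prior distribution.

For an exponential likelihood with a Gamma(α, β) prior on the rate, n observations with total T give posterior Gamma(α+n, β+T).
So α = 21 − 13 = 8 and β = 41 − 40 = 1.

Gamma(shape=8, rate=1)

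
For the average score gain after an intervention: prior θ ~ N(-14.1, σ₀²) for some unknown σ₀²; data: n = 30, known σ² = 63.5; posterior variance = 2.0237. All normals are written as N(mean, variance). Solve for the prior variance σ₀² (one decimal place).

Posterior precision equals prior precision plus data precision: 1/σ_n² = 1/σ₀² + n/σ².
So 1/σ₀² = 1/2.0237 − 30/63.5 = 0.494144 − 0.472441 = 0.021703.
Hence σ₀² = 1/0.021703 ≈ 46.1.

σ₀² = 46.1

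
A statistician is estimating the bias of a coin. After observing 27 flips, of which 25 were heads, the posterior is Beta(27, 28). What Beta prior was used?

Beta(2, 26)

A Beta(a, b) prior with s successes and f failures in binomial data gives a Beta(a+s, b+f) posterior.
So a = 27 − 25 = 2 and b = 28 − 2 = 26.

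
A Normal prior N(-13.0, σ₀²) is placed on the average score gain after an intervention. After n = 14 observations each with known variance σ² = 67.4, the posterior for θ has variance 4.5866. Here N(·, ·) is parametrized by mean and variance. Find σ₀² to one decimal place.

σ₀² = 97.0

Posterior precision equals prior precision plus data precision: 1/σ_n² = 1/σ₀² + n/σ².
So 1/σ₀² = 1/4.5866 − 14/67.4 = 0.218026 − 0.207715 = 0.010311.
Hence σ₀² = 1/0.010311 ≈ 97.0.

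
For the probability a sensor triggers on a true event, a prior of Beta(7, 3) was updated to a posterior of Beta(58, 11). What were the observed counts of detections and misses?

51 detections and 8 misses

Beta is conjugate to the binomial likelihood: posterior = Beta(a+s, b+f).
So s = 58 − 7 = 51 and f = 11 − 3 = 8.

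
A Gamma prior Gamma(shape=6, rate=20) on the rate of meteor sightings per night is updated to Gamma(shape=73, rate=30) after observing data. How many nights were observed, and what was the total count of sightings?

n = 10 nights with total 67 sightings

A Gamma(α, β) prior (rate parametrization) on a Poisson rate with n observations summing to S gives posterior Gamma(α+S, β+n).
Matching: Σxᵢ = 73 − 6 = 67 and n = 30 − 20 = 10.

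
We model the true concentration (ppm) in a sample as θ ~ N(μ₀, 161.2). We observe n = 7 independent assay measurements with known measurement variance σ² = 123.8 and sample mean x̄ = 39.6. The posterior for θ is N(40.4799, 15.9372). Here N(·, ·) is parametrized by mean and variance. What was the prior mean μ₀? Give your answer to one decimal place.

The posterior mean is a precision-weighted average: μ_n = (τ₀μ₀ + τ_data·x̄)/(τ₀+τ_data), with τ₀=1/σ₀² and τ_data=n/σ².
Here τ₀ = 1/161.2 = 0.006203 and τ_data = 7/123.8 = 0.056543, so τ_n = 0.062746.
Rearranging for μ₀: μ₀ = (μ_n·τ_n − τ_data·x̄)/τ₀ = (40.4799·0.062746 − 0.056543·39.6) / 0.006203 = 0.300849/0.006203 ≈ 48.5.

μ₀ = 48.5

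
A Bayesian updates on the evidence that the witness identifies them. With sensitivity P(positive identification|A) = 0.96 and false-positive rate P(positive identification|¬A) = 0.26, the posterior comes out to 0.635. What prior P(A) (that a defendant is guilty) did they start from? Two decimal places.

P(A) = 0.32

Bayes' rule in odds form gives O(A|E) = O(A)·[P(E|A)/P(E|¬A)], hence O(A) = O(A|E)/LR.
Posterior odds = 0.635/(1−0.635) = 1.7397. LR = 0.96/0.26 = 3.6923.
Prior odds = 1.7397/3.6923 = 0.4712, so P(A) = 0.4712/(1+0.4712) ≈ 0.32.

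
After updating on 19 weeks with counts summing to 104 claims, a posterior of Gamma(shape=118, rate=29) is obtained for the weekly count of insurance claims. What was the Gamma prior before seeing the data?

A Gamma(α, β) prior (rate parametrization) on a Poisson rate with n observations summing to S gives posterior Gamma(α+S, β+n).
So α = 118 − 104 = 14 and β = 29 − 19 = 10.

Gamma(shape=14, rate=10)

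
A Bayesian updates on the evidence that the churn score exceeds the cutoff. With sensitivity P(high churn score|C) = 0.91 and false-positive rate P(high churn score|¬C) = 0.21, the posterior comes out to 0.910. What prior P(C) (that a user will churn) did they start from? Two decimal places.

P(C) = 0.70

In odds form, posterior odds = prior odds × likelihood ratio, so prior odds = posterior odds ÷ LR.
Posterior odds = 0.910/(1−0.910) = 10.1111. LR = 0.91/0.21 = 4.3333.
Prior odds = 10.1111/4.3333 = 2.3333, so P(C) = 2.3333/(1+2.3333) ≈ 0.70.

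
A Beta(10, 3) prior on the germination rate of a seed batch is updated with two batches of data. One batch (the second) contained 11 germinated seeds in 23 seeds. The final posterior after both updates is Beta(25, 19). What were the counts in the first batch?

Because Beta–binomial updating is additive in the counts, the combined data contributed (α_post−α_prior, β_post−β_prior) successes and failures.
Total across both batches: 25−10=15 germinated seeds, 19−3=16 non-germinating seeds.
Subtract the second batch: 15−11=4 germinated seeds and 16−12=4 non-germinating seeds.

4 germinated seeds and 4 non-germinating seeds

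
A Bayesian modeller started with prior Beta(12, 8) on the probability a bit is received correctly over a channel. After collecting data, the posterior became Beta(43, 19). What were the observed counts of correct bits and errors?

31 correct bits and 11 errors

Under Beta–binomial conjugacy the posterior parameters are (a+s, b+f).
So s = 43 − 12 = 31 and f = 19 − 8 = 11.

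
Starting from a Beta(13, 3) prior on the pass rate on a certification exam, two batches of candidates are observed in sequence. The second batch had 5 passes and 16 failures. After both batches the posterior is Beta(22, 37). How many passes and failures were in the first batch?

Sequential conjugate updates are equivalent to a single update on the pooled data, so total successes = posterior α − prior α and total failures = posterior β − prior β.
Total across both batches: 22−13=9 passes, 37−3=34 failures.
Subtract the second batch: 9−5=4 passes and 34−16=18 failures.

4 passes and 18 failures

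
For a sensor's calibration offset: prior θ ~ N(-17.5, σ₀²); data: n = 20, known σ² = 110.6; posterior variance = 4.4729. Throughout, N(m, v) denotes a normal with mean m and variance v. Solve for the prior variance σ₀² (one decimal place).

Posterior precision equals prior precision plus data precision: 1/σ_n² = 1/σ₀² + n/σ².
So 1/σ₀² = 1/4.4729 − 20/110.6 = 0.223569 − 0.180832 = 0.042737.
Hence σ₀² = 1/0.042737 ≈ 23.4.

σ₀² = 23.4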